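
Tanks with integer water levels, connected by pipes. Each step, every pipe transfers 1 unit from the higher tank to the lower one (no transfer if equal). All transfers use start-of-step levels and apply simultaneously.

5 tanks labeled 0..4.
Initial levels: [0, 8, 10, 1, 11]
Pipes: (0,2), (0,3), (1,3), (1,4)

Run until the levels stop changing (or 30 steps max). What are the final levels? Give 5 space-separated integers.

Answer: 4 6 6 7 7

Derivation:
Step 1: flows [2->0,3->0,1->3,4->1] -> levels [2 8 9 1 10]
Step 2: flows [2->0,0->3,1->3,4->1] -> levels [2 8 8 3 9]
Step 3: flows [2->0,3->0,1->3,4->1] -> levels [4 8 7 3 8]
Step 4: flows [2->0,0->3,1->3,1=4] -> levels [4 7 6 5 8]
Step 5: flows [2->0,3->0,1->3,4->1] -> levels [6 7 5 5 7]
Step 6: flows [0->2,0->3,1->3,1=4] -> levels [4 6 6 7 7]
Step 7: flows [2->0,3->0,3->1,4->1] -> levels [6 8 5 5 6]
Step 8: flows [0->2,0->3,1->3,1->4] -> levels [4 6 6 7 7]
  -> period-2 cycle: step 8 state = step 6 state; never stabilizes
  -> state at step 30: (30-6) mod 2 = 0, same as step 6 -> [4 6 6 7 7]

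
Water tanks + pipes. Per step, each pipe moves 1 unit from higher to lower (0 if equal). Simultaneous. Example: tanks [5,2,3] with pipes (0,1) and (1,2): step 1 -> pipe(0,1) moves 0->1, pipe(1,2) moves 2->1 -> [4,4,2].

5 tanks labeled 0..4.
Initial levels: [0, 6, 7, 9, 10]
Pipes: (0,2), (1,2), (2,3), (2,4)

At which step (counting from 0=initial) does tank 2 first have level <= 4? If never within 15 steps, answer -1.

Step 1: flows [2->0,2->1,3->2,4->2] -> levels [1 7 7 8 9]
Step 2: flows [2->0,1=2,3->2,4->2] -> levels [2 7 8 7 8]
Step 3: flows [2->0,2->1,2->3,2=4] -> levels [3 8 5 8 8]
Step 4: flows [2->0,1->2,3->2,4->2] -> levels [4 7 7 7 7]
Step 5: flows [2->0,1=2,2=3,2=4] -> levels [5 7 6 7 7]
Step 6: flows [2->0,1->2,3->2,4->2] -> levels [6 6 8 6 6]
Step 7: flows [2->0,2->1,2->3,2->4] -> levels [7 7 4 7 7]
Tank 2 first reaches <=4 at step 7

Answer: 7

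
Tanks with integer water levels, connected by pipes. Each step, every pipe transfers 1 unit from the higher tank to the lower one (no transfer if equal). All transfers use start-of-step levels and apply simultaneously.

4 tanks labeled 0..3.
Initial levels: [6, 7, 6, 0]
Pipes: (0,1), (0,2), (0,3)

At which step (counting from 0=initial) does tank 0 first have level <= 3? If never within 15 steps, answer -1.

Answer: 4

Derivation:
Step 1: flows [1->0,0=2,0->3] -> levels [6 6 6 1]
Step 2: flows [0=1,0=2,0->3] -> levels [5 6 6 2]
Step 3: flows [1->0,2->0,0->3] -> levels [6 5 5 3]
Step 4: flows [0->1,0->2,0->3] -> levels [3 6 6 4]
Tank 0 first reaches <=3 at step 4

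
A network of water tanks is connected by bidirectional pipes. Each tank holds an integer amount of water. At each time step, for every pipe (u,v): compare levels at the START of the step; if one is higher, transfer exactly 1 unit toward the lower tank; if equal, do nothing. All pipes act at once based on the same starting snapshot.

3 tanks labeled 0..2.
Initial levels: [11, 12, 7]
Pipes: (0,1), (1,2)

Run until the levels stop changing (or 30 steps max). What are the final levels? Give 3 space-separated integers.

Step 1: flows [1->0,1->2] -> levels [12 10 8]
Step 2: flows [0->1,1->2] -> levels [11 10 9]
Step 3: flows [0->1,1->2] -> levels [10 10 10]
Step 4: flows [0=1,1=2] -> levels [10 10 10]
  -> stable (no change)

Answer: 10 10 10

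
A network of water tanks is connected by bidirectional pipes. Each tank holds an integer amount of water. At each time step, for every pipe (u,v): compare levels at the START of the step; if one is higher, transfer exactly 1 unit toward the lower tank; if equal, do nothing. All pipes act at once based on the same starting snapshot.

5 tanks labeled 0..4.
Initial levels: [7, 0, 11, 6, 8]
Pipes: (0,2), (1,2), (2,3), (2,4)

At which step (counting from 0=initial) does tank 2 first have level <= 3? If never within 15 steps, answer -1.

Answer: -1

Derivation:
Step 1: flows [2->0,2->1,2->3,2->4] -> levels [8 1 7 7 9]
Step 2: flows [0->2,2->1,2=3,4->2] -> levels [7 2 8 7 8]
Step 3: flows [2->0,2->1,2->3,2=4] -> levels [8 3 5 8 8]
Step 4: flows [0->2,2->1,3->2,4->2] -> levels [7 4 7 7 7]
Step 5: flows [0=2,2->1,2=3,2=4] -> levels [7 5 6 7 7]
Step 6: flows [0->2,2->1,3->2,4->2] -> levels [6 6 8 6 6]
Step 7: flows [2->0,2->1,2->3,2->4] -> levels [7 7 4 7 7]
Step 8: flows [0->2,1->2,3->2,4->2] -> levels [6 6 8 6 6]
  -> period-2 cycle (repeats step 6); tank 2 never drops to <=3
Tank 2 never reaches <=3 within 15 steps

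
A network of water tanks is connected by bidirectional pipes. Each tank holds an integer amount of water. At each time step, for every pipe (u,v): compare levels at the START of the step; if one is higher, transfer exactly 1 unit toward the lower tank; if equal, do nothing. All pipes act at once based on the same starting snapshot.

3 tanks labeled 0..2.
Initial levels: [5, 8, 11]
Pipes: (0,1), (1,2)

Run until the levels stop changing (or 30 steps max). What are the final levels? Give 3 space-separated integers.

Answer: 8 8 8

Derivation:
Step 1: flows [1->0,2->1] -> levels [6 8 10]
Step 2: flows [1->0,2->1] -> levels [7 8 9]
Step 3: flows [1->0,2->1] -> levels [8 8 8]
Step 4: flows [0=1,1=2] -> levels [8 8 8]
  -> stable (no change)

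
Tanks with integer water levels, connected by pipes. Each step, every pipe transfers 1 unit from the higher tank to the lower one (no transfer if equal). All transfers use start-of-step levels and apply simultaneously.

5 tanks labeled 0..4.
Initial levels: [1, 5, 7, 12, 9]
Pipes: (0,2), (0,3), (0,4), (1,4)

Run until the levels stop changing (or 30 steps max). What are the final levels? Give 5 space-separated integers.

Step 1: flows [2->0,3->0,4->0,4->1] -> levels [4 6 6 11 7]
Step 2: flows [2->0,3->0,4->0,4->1] -> levels [7 7 5 10 5]
Step 3: flows [0->2,3->0,0->4,1->4] -> levels [6 6 6 9 7]
Step 4: flows [0=2,3->0,4->0,4->1] -> levels [8 7 6 8 5]
Step 5: flows [0->2,0=3,0->4,1->4] -> levels [6 6 7 8 7]
Step 6: flows [2->0,3->0,4->0,4->1] -> levels [9 7 6 7 5]
Step 7: flows [0->2,0->3,0->4,1->4] -> levels [6 6 7 8 7]
  -> period-2 cycle: step 7 state = step 5 state; never stabilizes
  -> state at step 30: (30-5) mod 2 = 1, same as step 6 -> [9 7 6 7 5]

Answer: 9 7 6 7 5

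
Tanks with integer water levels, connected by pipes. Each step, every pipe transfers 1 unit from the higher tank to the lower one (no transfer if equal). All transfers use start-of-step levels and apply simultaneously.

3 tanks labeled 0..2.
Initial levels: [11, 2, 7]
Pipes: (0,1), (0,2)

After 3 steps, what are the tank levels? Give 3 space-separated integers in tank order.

Answer: 7 5 8

Derivation:
Step 1: flows [0->1,0->2] -> levels [9 3 8]
Step 2: flows [0->1,0->2] -> levels [7 4 9]
Step 3: flows [0->1,2->0] -> levels [7 5 8]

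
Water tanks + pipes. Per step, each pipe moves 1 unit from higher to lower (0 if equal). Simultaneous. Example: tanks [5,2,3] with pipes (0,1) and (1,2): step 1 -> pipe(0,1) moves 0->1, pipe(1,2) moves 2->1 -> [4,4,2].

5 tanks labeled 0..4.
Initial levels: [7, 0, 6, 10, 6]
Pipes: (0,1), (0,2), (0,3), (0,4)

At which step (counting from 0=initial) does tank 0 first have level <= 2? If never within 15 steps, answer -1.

Answer: -1

Derivation:
Step 1: flows [0->1,0->2,3->0,0->4] -> levels [5 1 7 9 7]
Step 2: flows [0->1,2->0,3->0,4->0] -> levels [7 2 6 8 6]
Step 3: flows [0->1,0->2,3->0,0->4] -> levels [5 3 7 7 7]
Step 4: flows [0->1,2->0,3->0,4->0] -> levels [7 4 6 6 6]
Step 5: flows [0->1,0->2,0->3,0->4] -> levels [3 5 7 7 7]
Step 6: flows [1->0,2->0,3->0,4->0] -> levels [7 4 6 6 6]
  -> period-2 cycle (repeats step 4); tank 0 never drops to <=2
Tank 0 never reaches <=2 within 15 steps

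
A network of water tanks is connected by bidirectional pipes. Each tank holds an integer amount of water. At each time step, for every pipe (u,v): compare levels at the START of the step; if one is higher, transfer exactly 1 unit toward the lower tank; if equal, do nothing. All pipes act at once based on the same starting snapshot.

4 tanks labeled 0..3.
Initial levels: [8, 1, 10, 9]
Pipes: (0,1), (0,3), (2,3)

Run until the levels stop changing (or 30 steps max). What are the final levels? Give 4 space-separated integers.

Step 1: flows [0->1,3->0,2->3] -> levels [8 2 9 9]
Step 2: flows [0->1,3->0,2=3] -> levels [8 3 9 8]
Step 3: flows [0->1,0=3,2->3] -> levels [7 4 8 9]
Step 4: flows [0->1,3->0,3->2] -> levels [7 5 9 7]
Step 5: flows [0->1,0=3,2->3] -> levels [6 6 8 8]
Step 6: flows [0=1,3->0,2=3] -> levels [7 6 8 7]
Step 7: flows [0->1,0=3,2->3] -> levels [6 7 7 8]
Step 8: flows [1->0,3->0,3->2] -> levels [8 6 8 6]
Step 9: flows [0->1,0->3,2->3] -> levels [6 7 7 8]
  -> period-2 cycle: step 9 state = step 7 state; never stabilizes
  -> state at step 30: (30-7) mod 2 = 1, same as step 8 -> [8 6 8 6]

Answer: 8 6 8 6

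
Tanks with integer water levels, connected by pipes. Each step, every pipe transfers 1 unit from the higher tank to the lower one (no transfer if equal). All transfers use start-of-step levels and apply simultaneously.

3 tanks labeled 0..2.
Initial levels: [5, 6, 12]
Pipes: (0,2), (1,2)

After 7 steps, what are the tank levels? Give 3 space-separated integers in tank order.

Answer: 8 8 7

Derivation:
Step 1: flows [2->0,2->1] -> levels [6 7 10]
Step 2: flows [2->0,2->1] -> levels [7 8 8]
Step 3: flows [2->0,1=2] -> levels [8 8 7]
Step 4: flows [0->2,1->2] -> levels [7 7 9]
Step 5: flows [2->0,2->1] -> levels [8 8 7]
  -> period-2 cycle: step 5 state = step 3 state
  -> state at step 7: (7-3) mod 2 = 0, same as step 3 -> [8 8 7]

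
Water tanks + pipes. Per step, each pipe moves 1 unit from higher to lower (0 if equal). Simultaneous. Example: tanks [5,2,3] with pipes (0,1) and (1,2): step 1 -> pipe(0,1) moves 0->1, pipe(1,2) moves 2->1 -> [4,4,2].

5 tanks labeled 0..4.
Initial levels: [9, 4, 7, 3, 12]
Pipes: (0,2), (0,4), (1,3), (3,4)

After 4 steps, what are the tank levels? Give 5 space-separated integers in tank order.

Answer: 9 5 8 6 7

Derivation:
Step 1: flows [0->2,4->0,1->3,4->3] -> levels [9 3 8 5 10]
Step 2: flows [0->2,4->0,3->1,4->3] -> levels [9 4 9 5 8]
Step 3: flows [0=2,0->4,3->1,4->3] -> levels [8 5 9 5 8]
Step 4: flows [2->0,0=4,1=3,4->3] -> levels [9 5 8 6 7]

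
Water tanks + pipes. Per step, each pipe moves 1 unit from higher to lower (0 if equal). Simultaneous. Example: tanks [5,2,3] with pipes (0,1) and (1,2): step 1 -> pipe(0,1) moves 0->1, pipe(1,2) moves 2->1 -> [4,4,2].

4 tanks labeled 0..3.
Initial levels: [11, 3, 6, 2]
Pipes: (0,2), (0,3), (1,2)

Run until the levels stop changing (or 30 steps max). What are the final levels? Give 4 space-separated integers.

Answer: 6 6 5 5

Derivation:
Step 1: flows [0->2,0->3,2->1] -> levels [9 4 6 3]
Step 2: flows [0->2,0->3,2->1] -> levels [7 5 6 4]
Step 3: flows [0->2,0->3,2->1] -> levels [5 6 6 5]
Step 4: flows [2->0,0=3,1=2] -> levels [6 6 5 5]
Step 5: flows [0->2,0->3,1->2] -> levels [4 5 7 6]
Step 6: flows [2->0,3->0,2->1] -> levels [6 6 5 5]
  -> period-2 cycle: step 6 state = step 4 state; never stabilizes
  -> state at step 30: (30-4) mod 2 = 0, same as step 4 -> [6 6 5 5]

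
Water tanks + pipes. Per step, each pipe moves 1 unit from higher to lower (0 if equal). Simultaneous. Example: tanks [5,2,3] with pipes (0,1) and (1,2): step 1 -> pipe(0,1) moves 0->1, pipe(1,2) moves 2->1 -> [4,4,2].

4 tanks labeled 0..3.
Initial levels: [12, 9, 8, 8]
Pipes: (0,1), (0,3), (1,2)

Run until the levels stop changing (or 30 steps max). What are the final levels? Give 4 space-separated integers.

Answer: 8 10 9 10

Derivation:
Step 1: flows [0->1,0->3,1->2] -> levels [10 9 9 9]
Step 2: flows [0->1,0->3,1=2] -> levels [8 10 9 10]
Step 3: flows [1->0,3->0,1->2] -> levels [10 8 10 9]
Step 4: flows [0->1,0->3,2->1] -> levels [8 10 9 10]
  -> period-2 cycle: step 4 state = step 2 state; never stabilizes
  -> state at step 30: (30-2) mod 2 = 0, same as step 2 -> [8 10 9 10]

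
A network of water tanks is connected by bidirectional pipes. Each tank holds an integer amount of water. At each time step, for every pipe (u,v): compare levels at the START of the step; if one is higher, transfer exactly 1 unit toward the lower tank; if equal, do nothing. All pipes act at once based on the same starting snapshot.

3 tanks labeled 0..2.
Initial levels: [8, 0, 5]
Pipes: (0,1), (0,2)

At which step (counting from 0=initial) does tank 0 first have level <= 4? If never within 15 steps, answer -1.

Answer: 4

Derivation:
Step 1: flows [0->1,0->2] -> levels [6 1 6]
Step 2: flows [0->1,0=2] -> levels [5 2 6]
Step 3: flows [0->1,2->0] -> levels [5 3 5]
Step 4: flows [0->1,0=2] -> levels [4 4 5]
Tank 0 first reaches <=4 at step 4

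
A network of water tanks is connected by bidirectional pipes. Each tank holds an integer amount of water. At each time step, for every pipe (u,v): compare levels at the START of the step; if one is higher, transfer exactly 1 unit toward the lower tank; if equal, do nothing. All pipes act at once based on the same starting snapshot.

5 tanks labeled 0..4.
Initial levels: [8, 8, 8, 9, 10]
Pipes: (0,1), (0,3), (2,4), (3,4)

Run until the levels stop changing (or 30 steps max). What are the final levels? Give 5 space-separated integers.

Step 1: flows [0=1,3->0,4->2,4->3] -> levels [9 8 9 9 8]
Step 2: flows [0->1,0=3,2->4,3->4] -> levels [8 9 8 8 10]
Step 3: flows [1->0,0=3,4->2,4->3] -> levels [9 8 9 9 8]
  -> period-2 cycle: step 3 state = step 1 state; never stabilizes
  -> state at step 30: (30-1) mod 2 = 1, same as step 2 -> [8 9 8 8 10]

Answer: 8 9 8 8 10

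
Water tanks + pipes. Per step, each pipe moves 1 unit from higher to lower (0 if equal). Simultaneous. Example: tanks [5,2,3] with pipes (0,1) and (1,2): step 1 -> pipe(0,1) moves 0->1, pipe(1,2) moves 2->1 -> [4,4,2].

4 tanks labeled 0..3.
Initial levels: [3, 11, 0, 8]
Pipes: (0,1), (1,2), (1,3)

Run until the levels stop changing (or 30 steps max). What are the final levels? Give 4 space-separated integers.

Answer: 5 7 5 5

Derivation:
Step 1: flows [1->0,1->2,1->3] -> levels [4 8 1 9]
Step 2: flows [1->0,1->2,3->1] -> levels [5 7 2 8]
Step 3: flows [1->0,1->2,3->1] -> levels [6 6 3 7]
Step 4: flows [0=1,1->2,3->1] -> levels [6 6 4 6]
Step 5: flows [0=1,1->2,1=3] -> levels [6 5 5 6]
Step 6: flows [0->1,1=2,3->1] -> levels [5 7 5 5]
Step 7: flows [1->0,1->2,1->3] -> levels [6 4 6 6]
Step 8: flows [0->1,2->1,3->1] -> levels [5 7 5 5]
  -> period-2 cycle: step 8 state = step 6 state; never stabilizes
  -> state at step 30: (30-6) mod 2 = 0, same as step 6 -> [5 7 5 5]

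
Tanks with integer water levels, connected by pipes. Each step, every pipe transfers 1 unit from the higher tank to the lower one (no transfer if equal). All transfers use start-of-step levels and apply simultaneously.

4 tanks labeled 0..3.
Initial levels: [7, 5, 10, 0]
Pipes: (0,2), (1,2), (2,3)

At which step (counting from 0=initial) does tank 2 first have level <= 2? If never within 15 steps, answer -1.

Step 1: flows [2->0,2->1,2->3] -> levels [8 6 7 1]
Step 2: flows [0->2,2->1,2->3] -> levels [7 7 6 2]
Step 3: flows [0->2,1->2,2->3] -> levels [6 6 7 3]
Step 4: flows [2->0,2->1,2->3] -> levels [7 7 4 4]
Step 5: flows [0->2,1->2,2=3] -> levels [6 6 6 4]
Step 6: flows [0=2,1=2,2->3] -> levels [6 6 5 5]
Step 7: flows [0->2,1->2,2=3] -> levels [5 5 7 5]
Step 8: flows [2->0,2->1,2->3] -> levels [6 6 4 6]
Step 9: flows [0->2,1->2,3->2] -> levels [5 5 7 5]
  -> period-2 cycle (repeats step 7); tank 2 never drops to <=2
Tank 2 never reaches <=2 within 15 steps

Answer: -1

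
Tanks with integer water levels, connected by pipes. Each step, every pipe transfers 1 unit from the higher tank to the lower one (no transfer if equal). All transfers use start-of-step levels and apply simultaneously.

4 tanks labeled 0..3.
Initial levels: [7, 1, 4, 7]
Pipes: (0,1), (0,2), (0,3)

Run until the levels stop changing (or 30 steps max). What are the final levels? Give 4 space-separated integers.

Step 1: flows [0->1,0->2,0=3] -> levels [5 2 5 7]
Step 2: flows [0->1,0=2,3->0] -> levels [5 3 5 6]
Step 3: flows [0->1,0=2,3->0] -> levels [5 4 5 5]
Step 4: flows [0->1,0=2,0=3] -> levels [4 5 5 5]
Step 5: flows [1->0,2->0,3->0] -> levels [7 4 4 4]
Step 6: flows [0->1,0->2,0->3] -> levels [4 5 5 5]
  -> period-2 cycle: step 6 state = step 4 state; never stabilizes
  -> state at step 30: (30-4) mod 2 = 0, same as step 4 -> [4 5 5 5]

Answer: 4 5 5 5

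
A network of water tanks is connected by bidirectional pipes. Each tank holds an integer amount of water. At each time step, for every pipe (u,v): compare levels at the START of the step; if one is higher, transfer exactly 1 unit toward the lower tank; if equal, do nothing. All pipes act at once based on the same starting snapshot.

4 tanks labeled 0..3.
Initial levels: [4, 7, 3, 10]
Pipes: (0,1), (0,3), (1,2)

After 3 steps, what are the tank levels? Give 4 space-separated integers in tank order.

Step 1: flows [1->0,3->0,1->2] -> levels [6 5 4 9]
Step 2: flows [0->1,3->0,1->2] -> levels [6 5 5 8]
Step 3: flows [0->1,3->0,1=2] -> levels [6 6 5 7]

Answer: 6 6 5 7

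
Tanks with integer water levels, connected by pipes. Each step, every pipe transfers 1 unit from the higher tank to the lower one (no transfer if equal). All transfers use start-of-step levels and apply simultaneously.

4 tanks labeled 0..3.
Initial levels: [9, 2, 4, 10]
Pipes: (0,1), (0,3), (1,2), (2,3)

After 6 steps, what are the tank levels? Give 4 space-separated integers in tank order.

Step 1: flows [0->1,3->0,2->1,3->2] -> levels [9 4 4 8]
Step 2: flows [0->1,0->3,1=2,3->2] -> levels [7 5 5 8]
Step 3: flows [0->1,3->0,1=2,3->2] -> levels [7 6 6 6]
Step 4: flows [0->1,0->3,1=2,2=3] -> levels [5 7 6 7]
Step 5: flows [1->0,3->0,1->2,3->2] -> levels [7 5 8 5]
Step 6: flows [0->1,0->3,2->1,2->3] -> levels [5 7 6 7]

Answer: 5 7 6 7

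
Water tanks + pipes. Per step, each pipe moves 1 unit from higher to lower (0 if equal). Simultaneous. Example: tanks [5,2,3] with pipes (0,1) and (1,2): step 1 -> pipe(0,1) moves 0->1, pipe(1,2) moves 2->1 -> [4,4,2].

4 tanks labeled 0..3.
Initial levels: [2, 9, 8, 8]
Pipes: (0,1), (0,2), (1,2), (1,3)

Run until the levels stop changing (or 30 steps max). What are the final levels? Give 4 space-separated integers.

Step 1: flows [1->0,2->0,1->2,1->3] -> levels [4 6 8 9]
Step 2: flows [1->0,2->0,2->1,3->1] -> levels [6 7 6 8]
Step 3: flows [1->0,0=2,1->2,3->1] -> levels [7 6 7 7]
Step 4: flows [0->1,0=2,2->1,3->1] -> levels [6 9 6 6]
Step 5: flows [1->0,0=2,1->2,1->3] -> levels [7 6 7 7]
  -> period-2 cycle: step 5 state = step 3 state; never stabilizes
  -> state at step 30: (30-3) mod 2 = 1, same as step 4 -> [6 9 6 6]

Answer: 6 9 6 6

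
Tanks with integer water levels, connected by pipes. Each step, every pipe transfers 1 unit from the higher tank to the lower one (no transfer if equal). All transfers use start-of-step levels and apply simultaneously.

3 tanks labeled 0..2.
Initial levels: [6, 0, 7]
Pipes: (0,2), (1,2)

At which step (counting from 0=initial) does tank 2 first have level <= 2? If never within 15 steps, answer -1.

Answer: -1

Derivation:
Step 1: flows [2->0,2->1] -> levels [7 1 5]
Step 2: flows [0->2,2->1] -> levels [6 2 5]
Step 3: flows [0->2,2->1] -> levels [5 3 5]
Step 4: flows [0=2,2->1] -> levels [5 4 4]
Step 5: flows [0->2,1=2] -> levels [4 4 5]
Step 6: flows [2->0,2->1] -> levels [5 5 3]
Step 7: flows [0->2,1->2] -> levels [4 4 5]
  -> period-2 cycle (repeats step 5); tank 2 never drops to <=2
Tank 2 never reaches <=2 within 15 steps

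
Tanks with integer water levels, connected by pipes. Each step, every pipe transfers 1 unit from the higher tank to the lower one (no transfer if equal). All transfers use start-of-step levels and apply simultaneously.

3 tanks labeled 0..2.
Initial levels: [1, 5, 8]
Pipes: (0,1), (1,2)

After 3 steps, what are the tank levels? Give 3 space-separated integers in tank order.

Answer: 4 5 5

Derivation:
Step 1: flows [1->0,2->1] -> levels [2 5 7]
Step 2: flows [1->0,2->1] -> levels [3 5 6]
Step 3: flows [1->0,2->1] -> levels [4 5 5]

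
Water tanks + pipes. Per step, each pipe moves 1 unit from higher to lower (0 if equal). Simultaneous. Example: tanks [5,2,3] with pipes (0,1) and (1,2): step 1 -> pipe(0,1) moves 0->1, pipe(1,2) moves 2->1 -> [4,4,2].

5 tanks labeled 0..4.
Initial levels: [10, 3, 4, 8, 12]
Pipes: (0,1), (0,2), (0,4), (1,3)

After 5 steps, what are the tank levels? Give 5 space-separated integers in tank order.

Answer: 6 8 8 7 8

Derivation:
Step 1: flows [0->1,0->2,4->0,3->1] -> levels [9 5 5 7 11]
Step 2: flows [0->1,0->2,4->0,3->1] -> levels [8 7 6 6 10]
Step 3: flows [0->1,0->2,4->0,1->3] -> levels [7 7 7 7 9]
Step 4: flows [0=1,0=2,4->0,1=3] -> levels [8 7 7 7 8]
Step 5: flows [0->1,0->2,0=4,1=3] -> levels [6 8 8 7 8]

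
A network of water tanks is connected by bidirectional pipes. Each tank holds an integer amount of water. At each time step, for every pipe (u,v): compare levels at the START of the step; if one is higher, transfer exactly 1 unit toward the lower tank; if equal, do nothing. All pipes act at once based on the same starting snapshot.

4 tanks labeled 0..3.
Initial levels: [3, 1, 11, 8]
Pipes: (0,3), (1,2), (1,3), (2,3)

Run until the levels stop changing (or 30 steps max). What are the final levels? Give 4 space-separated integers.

Step 1: flows [3->0,2->1,3->1,2->3] -> levels [4 3 9 7]
Step 2: flows [3->0,2->1,3->1,2->3] -> levels [5 5 7 6]
Step 3: flows [3->0,2->1,3->1,2->3] -> levels [6 7 5 5]
Step 4: flows [0->3,1->2,1->3,2=3] -> levels [5 5 6 7]
Step 5: flows [3->0,2->1,3->1,3->2] -> levels [6 7 6 4]
Step 6: flows [0->3,1->2,1->3,2->3] -> levels [5 5 6 7]
  -> period-2 cycle: step 6 state = step 4 state; never stabilizes
  -> state at step 30: (30-4) mod 2 = 0, same as step 4 -> [5 5 6 7]

Answer: 5 5 6 7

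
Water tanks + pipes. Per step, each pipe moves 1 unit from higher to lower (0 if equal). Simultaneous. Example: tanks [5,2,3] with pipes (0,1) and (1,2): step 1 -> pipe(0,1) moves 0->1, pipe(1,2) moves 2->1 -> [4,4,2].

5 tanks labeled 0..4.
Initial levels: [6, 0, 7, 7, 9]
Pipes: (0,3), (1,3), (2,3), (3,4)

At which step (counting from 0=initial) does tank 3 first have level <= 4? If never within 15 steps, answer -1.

Step 1: flows [3->0,3->1,2=3,4->3] -> levels [7 1 7 6 8]
Step 2: flows [0->3,3->1,2->3,4->3] -> levels [6 2 6 8 7]
Step 3: flows [3->0,3->1,3->2,3->4] -> levels [7 3 7 4 8]
Tank 3 first reaches <=4 at step 3

Answer: 3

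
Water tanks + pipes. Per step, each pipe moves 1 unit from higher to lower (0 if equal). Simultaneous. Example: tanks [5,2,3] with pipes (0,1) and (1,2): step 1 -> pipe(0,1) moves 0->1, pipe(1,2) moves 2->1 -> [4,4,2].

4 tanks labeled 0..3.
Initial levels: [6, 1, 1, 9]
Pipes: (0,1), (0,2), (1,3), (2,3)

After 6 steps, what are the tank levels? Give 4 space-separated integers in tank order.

Answer: 4 5 5 3

Derivation:
Step 1: flows [0->1,0->2,3->1,3->2] -> levels [4 3 3 7]
Step 2: flows [0->1,0->2,3->1,3->2] -> levels [2 5 5 5]
Step 3: flows [1->0,2->0,1=3,2=3] -> levels [4 4 4 5]
Step 4: flows [0=1,0=2,3->1,3->2] -> levels [4 5 5 3]
Step 5: flows [1->0,2->0,1->3,2->3] -> levels [6 3 3 5]
Step 6: flows [0->1,0->2,3->1,3->2] -> levels [4 5 5 3]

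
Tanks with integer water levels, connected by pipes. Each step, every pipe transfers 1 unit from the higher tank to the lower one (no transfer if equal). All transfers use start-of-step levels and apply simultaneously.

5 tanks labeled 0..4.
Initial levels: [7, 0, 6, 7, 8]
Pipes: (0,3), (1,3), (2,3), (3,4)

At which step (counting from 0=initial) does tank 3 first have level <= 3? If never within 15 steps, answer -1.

Answer: -1

Derivation:
Step 1: flows [0=3,3->1,3->2,4->3] -> levels [7 1 7 6 7]
Step 2: flows [0->3,3->1,2->3,4->3] -> levels [6 2 6 8 6]
Step 3: flows [3->0,3->1,3->2,3->4] -> levels [7 3 7 4 7]
Step 4: flows [0->3,3->1,2->3,4->3] -> levels [6 4 6 6 6]
Step 5: flows [0=3,3->1,2=3,3=4] -> levels [6 5 6 5 6]
Step 6: flows [0->3,1=3,2->3,4->3] -> levels [5 5 5 8 5]
Step 7: flows [3->0,3->1,3->2,3->4] -> levels [6 6 6 4 6]
Step 8: flows [0->3,1->3,2->3,4->3] -> levels [5 5 5 8 5]
  -> period-2 cycle (repeats step 6); tank 3 never drops to <=3
Tank 3 never reaches <=3 within 15 steps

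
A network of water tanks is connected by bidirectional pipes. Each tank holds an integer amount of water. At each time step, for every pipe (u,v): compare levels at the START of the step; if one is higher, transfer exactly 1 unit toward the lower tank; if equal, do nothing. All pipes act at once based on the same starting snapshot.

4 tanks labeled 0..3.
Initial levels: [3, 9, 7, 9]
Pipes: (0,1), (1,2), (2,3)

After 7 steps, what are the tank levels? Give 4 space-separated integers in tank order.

Step 1: flows [1->0,1->2,3->2] -> levels [4 7 9 8]
Step 2: flows [1->0,2->1,2->3] -> levels [5 7 7 9]
Step 3: flows [1->0,1=2,3->2] -> levels [6 6 8 8]
Step 4: flows [0=1,2->1,2=3] -> levels [6 7 7 8]
Step 5: flows [1->0,1=2,3->2] -> levels [7 6 8 7]
Step 6: flows [0->1,2->1,2->3] -> levels [6 8 6 8]
Step 7: flows [1->0,1->2,3->2] -> levels [7 6 8 7]

Answer: 7 6 8 7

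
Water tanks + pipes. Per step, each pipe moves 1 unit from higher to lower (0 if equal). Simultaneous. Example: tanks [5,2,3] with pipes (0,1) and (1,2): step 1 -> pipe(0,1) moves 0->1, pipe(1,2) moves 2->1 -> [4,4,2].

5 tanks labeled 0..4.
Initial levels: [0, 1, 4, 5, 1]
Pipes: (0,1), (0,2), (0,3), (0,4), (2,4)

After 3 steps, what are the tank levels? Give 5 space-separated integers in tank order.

Answer: 4 1 2 3 1

Derivation:
Step 1: flows [1->0,2->0,3->0,4->0,2->4] -> levels [4 0 2 4 1]
Step 2: flows [0->1,0->2,0=3,0->4,2->4] -> levels [1 1 2 4 3]
Step 3: flows [0=1,2->0,3->0,4->0,4->2] -> levels [4 1 2 3 1]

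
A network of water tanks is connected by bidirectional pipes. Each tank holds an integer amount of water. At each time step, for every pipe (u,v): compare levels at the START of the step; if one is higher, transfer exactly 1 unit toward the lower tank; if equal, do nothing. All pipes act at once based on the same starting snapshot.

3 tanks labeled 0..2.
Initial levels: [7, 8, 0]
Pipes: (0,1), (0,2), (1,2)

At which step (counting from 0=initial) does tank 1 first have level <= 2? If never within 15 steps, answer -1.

Step 1: flows [1->0,0->2,1->2] -> levels [7 6 2]
Step 2: flows [0->1,0->2,1->2] -> levels [5 6 4]
Step 3: flows [1->0,0->2,1->2] -> levels [5 4 6]
Step 4: flows [0->1,2->0,2->1] -> levels [5 6 4]
  -> period-2 cycle (repeats step 2); tank 1 never drops to <=2
Tank 1 never reaches <=2 within 15 steps

Answer: -1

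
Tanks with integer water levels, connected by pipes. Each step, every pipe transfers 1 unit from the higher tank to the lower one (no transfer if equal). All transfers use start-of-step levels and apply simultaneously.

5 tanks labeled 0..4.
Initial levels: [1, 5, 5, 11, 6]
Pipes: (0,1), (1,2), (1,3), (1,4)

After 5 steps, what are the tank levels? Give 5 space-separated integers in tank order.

Answer: 4 8 5 6 5

Derivation:
Step 1: flows [1->0,1=2,3->1,4->1] -> levels [2 6 5 10 5]
Step 2: flows [1->0,1->2,3->1,1->4] -> levels [3 4 6 9 6]
Step 3: flows [1->0,2->1,3->1,4->1] -> levels [4 6 5 8 5]
Step 4: flows [1->0,1->2,3->1,1->4] -> levels [5 4 6 7 6]
Step 5: flows [0->1,2->1,3->1,4->1] -> levels [4 8 5 6 5]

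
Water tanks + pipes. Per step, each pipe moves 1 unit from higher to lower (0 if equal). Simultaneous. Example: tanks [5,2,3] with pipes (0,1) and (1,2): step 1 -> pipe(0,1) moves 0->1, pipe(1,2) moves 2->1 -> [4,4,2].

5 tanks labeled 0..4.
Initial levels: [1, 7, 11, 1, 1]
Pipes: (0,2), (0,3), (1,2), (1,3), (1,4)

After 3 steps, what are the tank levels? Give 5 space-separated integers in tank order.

Step 1: flows [2->0,0=3,2->1,1->3,1->4] -> levels [2 6 9 2 2]
Step 2: flows [2->0,0=3,2->1,1->3,1->4] -> levels [3 5 7 3 3]
Step 3: flows [2->0,0=3,2->1,1->3,1->4] -> levels [4 4 5 4 4]

Answer: 4 4 5 4 4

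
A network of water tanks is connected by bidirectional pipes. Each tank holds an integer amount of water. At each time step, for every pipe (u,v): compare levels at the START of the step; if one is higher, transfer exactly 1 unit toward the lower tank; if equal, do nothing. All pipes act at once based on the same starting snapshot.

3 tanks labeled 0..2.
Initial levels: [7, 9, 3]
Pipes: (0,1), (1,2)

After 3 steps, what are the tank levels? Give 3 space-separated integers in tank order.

Step 1: flows [1->0,1->2] -> levels [8 7 4]
Step 2: flows [0->1,1->2] -> levels [7 7 5]
Step 3: flows [0=1,1->2] -> levels [7 6 6]

Answer: 7 6 6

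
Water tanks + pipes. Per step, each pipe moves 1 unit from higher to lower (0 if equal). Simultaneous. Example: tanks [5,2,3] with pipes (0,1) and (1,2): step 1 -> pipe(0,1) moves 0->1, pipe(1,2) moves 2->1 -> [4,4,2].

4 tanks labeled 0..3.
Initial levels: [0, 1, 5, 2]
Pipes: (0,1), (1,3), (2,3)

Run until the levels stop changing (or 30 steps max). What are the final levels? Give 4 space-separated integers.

Step 1: flows [1->0,3->1,2->3] -> levels [1 1 4 2]
Step 2: flows [0=1,3->1,2->3] -> levels [1 2 3 2]
Step 3: flows [1->0,1=3,2->3] -> levels [2 1 2 3]
Step 4: flows [0->1,3->1,3->2] -> levels [1 3 3 1]
Step 5: flows [1->0,1->3,2->3] -> levels [2 1 2 3]
  -> period-2 cycle: step 5 state = step 3 state; never stabilizes
  -> state at step 30: (30-3) mod 2 = 1, same as step 4 -> [1 3 3 1]

Answer: 1 3 3 1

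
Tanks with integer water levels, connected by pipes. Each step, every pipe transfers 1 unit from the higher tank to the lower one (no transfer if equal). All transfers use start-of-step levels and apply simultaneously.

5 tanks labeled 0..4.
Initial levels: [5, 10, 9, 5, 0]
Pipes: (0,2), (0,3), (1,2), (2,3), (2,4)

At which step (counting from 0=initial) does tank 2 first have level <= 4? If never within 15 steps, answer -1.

Answer: 4

Derivation:
Step 1: flows [2->0,0=3,1->2,2->3,2->4] -> levels [6 9 7 6 1]
Step 2: flows [2->0,0=3,1->2,2->3,2->4] -> levels [7 8 5 7 2]
Step 3: flows [0->2,0=3,1->2,3->2,2->4] -> levels [6 7 7 6 3]
Step 4: flows [2->0,0=3,1=2,2->3,2->4] -> levels [7 7 4 7 4]
Tank 2 first reaches <=4 at step 4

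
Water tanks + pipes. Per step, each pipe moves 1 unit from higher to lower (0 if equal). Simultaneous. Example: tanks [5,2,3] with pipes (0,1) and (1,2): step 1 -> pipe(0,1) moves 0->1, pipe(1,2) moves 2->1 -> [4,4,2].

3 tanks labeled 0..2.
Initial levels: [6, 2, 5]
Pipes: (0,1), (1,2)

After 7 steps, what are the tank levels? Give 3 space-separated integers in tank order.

Answer: 5 3 5

Derivation:
Step 1: flows [0->1,2->1] -> levels [5 4 4]
Step 2: flows [0->1,1=2] -> levels [4 5 4]
Step 3: flows [1->0,1->2] -> levels [5 3 5]
Step 4: flows [0->1,2->1] -> levels [4 5 4]
  -> period-2 cycle: step 4 state = step 2 state
  -> state at step 7: (7-2) mod 2 = 1, same as step 3 -> [5 3 5]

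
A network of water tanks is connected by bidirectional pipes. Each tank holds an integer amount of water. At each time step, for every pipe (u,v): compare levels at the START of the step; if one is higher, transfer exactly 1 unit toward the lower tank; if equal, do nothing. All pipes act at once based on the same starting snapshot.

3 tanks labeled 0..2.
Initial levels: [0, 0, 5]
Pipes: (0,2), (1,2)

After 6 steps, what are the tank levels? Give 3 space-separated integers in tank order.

Step 1: flows [2->0,2->1] -> levels [1 1 3]
Step 2: flows [2->0,2->1] -> levels [2 2 1]
Step 3: flows [0->2,1->2] -> levels [1 1 3]
  -> period-2 cycle: step 3 state = step 1 state
  -> state at step 6: (6-1) mod 2 = 1, same as step 2 -> [2 2 1]

Answer: 2 2 1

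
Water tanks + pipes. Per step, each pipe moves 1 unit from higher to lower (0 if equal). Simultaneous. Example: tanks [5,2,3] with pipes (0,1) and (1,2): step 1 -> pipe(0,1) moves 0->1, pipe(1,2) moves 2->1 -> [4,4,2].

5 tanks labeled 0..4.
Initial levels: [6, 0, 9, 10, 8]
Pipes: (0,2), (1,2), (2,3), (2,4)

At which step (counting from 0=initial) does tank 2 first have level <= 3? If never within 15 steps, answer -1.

Step 1: flows [2->0,2->1,3->2,2->4] -> levels [7 1 7 9 9]
Step 2: flows [0=2,2->1,3->2,4->2] -> levels [7 2 8 8 8]
Step 3: flows [2->0,2->1,2=3,2=4] -> levels [8 3 6 8 8]
Step 4: flows [0->2,2->1,3->2,4->2] -> levels [7 4 8 7 7]
Step 5: flows [2->0,2->1,2->3,2->4] -> levels [8 5 4 8 8]
Step 6: flows [0->2,1->2,3->2,4->2] -> levels [7 4 8 7 7]
  -> period-2 cycle (repeats step 4); tank 2 never drops to <=3
Tank 2 never reaches <=3 within 15 steps

Answer: -1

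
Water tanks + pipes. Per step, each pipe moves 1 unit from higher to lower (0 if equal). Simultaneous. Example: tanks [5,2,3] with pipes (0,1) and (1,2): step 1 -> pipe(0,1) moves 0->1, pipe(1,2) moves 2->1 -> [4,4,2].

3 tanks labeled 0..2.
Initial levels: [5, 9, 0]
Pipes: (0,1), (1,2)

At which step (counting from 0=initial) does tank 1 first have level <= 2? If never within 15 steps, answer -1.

Answer: -1

Derivation:
Step 1: flows [1->0,1->2] -> levels [6 7 1]
Step 2: flows [1->0,1->2] -> levels [7 5 2]
Step 3: flows [0->1,1->2] -> levels [6 5 3]
Step 4: flows [0->1,1->2] -> levels [5 5 4]
Step 5: flows [0=1,1->2] -> levels [5 4 5]
Step 6: flows [0->1,2->1] -> levels [4 6 4]
Step 7: flows [1->0,1->2] -> levels [5 4 5]
  -> period-2 cycle (repeats step 5); tank 1 never drops to <=2
Tank 1 never reaches <=2 within 15 steps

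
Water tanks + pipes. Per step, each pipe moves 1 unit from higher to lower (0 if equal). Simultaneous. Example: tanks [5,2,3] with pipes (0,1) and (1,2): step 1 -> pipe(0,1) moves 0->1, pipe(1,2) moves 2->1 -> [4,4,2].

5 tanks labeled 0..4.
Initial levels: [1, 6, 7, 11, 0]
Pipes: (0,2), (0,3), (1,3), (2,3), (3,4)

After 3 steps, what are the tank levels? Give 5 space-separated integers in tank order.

Step 1: flows [2->0,3->0,3->1,3->2,3->4] -> levels [3 7 7 7 1]
Step 2: flows [2->0,3->0,1=3,2=3,3->4] -> levels [5 7 6 5 2]
Step 3: flows [2->0,0=3,1->3,2->3,3->4] -> levels [6 6 4 6 3]

Answer: 6 6 4 6 3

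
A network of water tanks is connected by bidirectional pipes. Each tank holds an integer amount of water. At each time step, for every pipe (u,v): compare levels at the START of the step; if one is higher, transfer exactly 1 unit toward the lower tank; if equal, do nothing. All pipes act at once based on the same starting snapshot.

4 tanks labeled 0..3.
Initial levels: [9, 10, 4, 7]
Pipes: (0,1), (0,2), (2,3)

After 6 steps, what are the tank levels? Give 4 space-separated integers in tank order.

Answer: 7 8 8 7

Derivation:
Step 1: flows [1->0,0->2,3->2] -> levels [9 9 6 6]
Step 2: flows [0=1,0->2,2=3] -> levels [8 9 7 6]
Step 3: flows [1->0,0->2,2->3] -> levels [8 8 7 7]
Step 4: flows [0=1,0->2,2=3] -> levels [7 8 8 7]
Step 5: flows [1->0,2->0,2->3] -> levels [9 7 6 8]
Step 6: flows [0->1,0->2,3->2] -> levels [7 8 8 7]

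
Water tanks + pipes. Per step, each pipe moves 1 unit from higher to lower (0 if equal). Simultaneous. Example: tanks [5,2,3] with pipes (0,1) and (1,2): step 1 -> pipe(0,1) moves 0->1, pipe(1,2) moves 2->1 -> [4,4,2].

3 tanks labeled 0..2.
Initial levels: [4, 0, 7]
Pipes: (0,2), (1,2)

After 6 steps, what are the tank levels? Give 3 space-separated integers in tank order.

Answer: 4 4 3

Derivation:
Step 1: flows [2->0,2->1] -> levels [5 1 5]
Step 2: flows [0=2,2->1] -> levels [5 2 4]
Step 3: flows [0->2,2->1] -> levels [4 3 4]
Step 4: flows [0=2,2->1] -> levels [4 4 3]
Step 5: flows [0->2,1->2] -> levels [3 3 5]
Step 6: flows [2->0,2->1] -> levels [4 4 3]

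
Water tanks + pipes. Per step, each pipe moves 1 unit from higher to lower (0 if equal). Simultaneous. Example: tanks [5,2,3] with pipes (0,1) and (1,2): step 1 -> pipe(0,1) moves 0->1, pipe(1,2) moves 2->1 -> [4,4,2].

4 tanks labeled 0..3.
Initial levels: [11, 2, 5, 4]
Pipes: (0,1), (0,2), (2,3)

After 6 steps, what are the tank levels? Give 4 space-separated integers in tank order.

Answer: 6 5 5 6

Derivation:
Step 1: flows [0->1,0->2,2->3] -> levels [9 3 5 5]
Step 2: flows [0->1,0->2,2=3] -> levels [7 4 6 5]
Step 3: flows [0->1,0->2,2->3] -> levels [5 5 6 6]
Step 4: flows [0=1,2->0,2=3] -> levels [6 5 5 6]
Step 5: flows [0->1,0->2,3->2] -> levels [4 6 7 5]
Step 6: flows [1->0,2->0,2->3] -> levels [6 5 5 6]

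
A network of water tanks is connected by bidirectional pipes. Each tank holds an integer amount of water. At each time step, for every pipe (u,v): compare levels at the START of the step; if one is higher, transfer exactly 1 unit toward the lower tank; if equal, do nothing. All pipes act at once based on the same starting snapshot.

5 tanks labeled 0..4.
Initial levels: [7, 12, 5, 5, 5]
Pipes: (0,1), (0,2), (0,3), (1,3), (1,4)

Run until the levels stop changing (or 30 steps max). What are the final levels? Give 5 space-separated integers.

Answer: 8 6 6 7 7

Derivation:
Step 1: flows [1->0,0->2,0->3,1->3,1->4] -> levels [6 9 6 7 6]
Step 2: flows [1->0,0=2,3->0,1->3,1->4] -> levels [8 6 6 7 7]
Step 3: flows [0->1,0->2,0->3,3->1,4->1] -> levels [5 9 7 7 6]
Step 4: flows [1->0,2->0,3->0,1->3,1->4] -> levels [8 6 6 7 7]
  -> period-2 cycle: step 4 state = step 2 state; never stabilizes
  -> state at step 30: (30-2) mod 2 = 0, same as step 2 -> [8 6 6 7 7]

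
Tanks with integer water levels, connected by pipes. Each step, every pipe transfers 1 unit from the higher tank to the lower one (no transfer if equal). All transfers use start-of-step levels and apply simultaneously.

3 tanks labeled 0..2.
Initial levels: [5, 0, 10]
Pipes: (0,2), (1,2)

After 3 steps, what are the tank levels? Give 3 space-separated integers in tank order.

Step 1: flows [2->0,2->1] -> levels [6 1 8]
Step 2: flows [2->0,2->1] -> levels [7 2 6]
Step 3: flows [0->2,2->1] -> levels [6 3 6]

Answer: 6 3 6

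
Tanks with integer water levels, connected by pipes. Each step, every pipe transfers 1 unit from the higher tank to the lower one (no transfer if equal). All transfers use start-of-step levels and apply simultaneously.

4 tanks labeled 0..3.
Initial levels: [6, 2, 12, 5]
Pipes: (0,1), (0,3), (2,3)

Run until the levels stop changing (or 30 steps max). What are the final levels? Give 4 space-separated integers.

Step 1: flows [0->1,0->3,2->3] -> levels [4 3 11 7]
Step 2: flows [0->1,3->0,2->3] -> levels [4 4 10 7]
Step 3: flows [0=1,3->0,2->3] -> levels [5 4 9 7]
Step 4: flows [0->1,3->0,2->3] -> levels [5 5 8 7]
Step 5: flows [0=1,3->0,2->3] -> levels [6 5 7 7]
Step 6: flows [0->1,3->0,2=3] -> levels [6 6 7 6]
Step 7: flows [0=1,0=3,2->3] -> levels [6 6 6 7]
Step 8: flows [0=1,3->0,3->2] -> levels [7 6 7 5]
Step 9: flows [0->1,0->3,2->3] -> levels [5 7 6 7]
Step 10: flows [1->0,3->0,3->2] -> levels [7 6 7 5]
  -> period-2 cycle: step 10 state = step 8 state; never stabilizes
  -> state at step 30: (30-8) mod 2 = 0, same as step 8 -> [7 6 7 5]

Answer: 7 6 7 5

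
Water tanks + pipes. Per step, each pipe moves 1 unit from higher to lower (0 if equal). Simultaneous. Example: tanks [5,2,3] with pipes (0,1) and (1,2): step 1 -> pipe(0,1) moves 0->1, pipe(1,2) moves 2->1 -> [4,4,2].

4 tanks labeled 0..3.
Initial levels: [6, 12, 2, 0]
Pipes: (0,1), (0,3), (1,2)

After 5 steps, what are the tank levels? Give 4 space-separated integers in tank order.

Answer: 4 6 5 5

Derivation:
Step 1: flows [1->0,0->3,1->2] -> levels [6 10 3 1]
Step 2: flows [1->0,0->3,1->2] -> levels [6 8 4 2]
Step 3: flows [1->0,0->3,1->2] -> levels [6 6 5 3]
Step 4: flows [0=1,0->3,1->2] -> levels [5 5 6 4]
Step 5: flows [0=1,0->3,2->1] -> levels [4 6 5 5]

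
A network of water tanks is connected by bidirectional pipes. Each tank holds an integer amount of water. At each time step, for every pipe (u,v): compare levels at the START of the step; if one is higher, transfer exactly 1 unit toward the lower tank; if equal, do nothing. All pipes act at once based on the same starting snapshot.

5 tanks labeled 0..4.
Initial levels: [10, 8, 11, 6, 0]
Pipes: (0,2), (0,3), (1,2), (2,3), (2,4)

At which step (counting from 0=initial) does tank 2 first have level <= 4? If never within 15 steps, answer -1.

Step 1: flows [2->0,0->3,2->1,2->3,2->4] -> levels [10 9 7 8 1]
Step 2: flows [0->2,0->3,1->2,3->2,2->4] -> levels [8 8 9 8 2]
Step 3: flows [2->0,0=3,2->1,2->3,2->4] -> levels [9 9 5 9 3]
Step 4: flows [0->2,0=3,1->2,3->2,2->4] -> levels [8 8 7 8 4]
Step 5: flows [0->2,0=3,1->2,3->2,2->4] -> levels [7 7 9 7 5]
Step 6: flows [2->0,0=3,2->1,2->3,2->4] -> levels [8 8 5 8 6]
Step 7: flows [0->2,0=3,1->2,3->2,4->2] -> levels [7 7 9 7 5]
  -> period-2 cycle (repeats step 5); tank 2 never drops to <=4
Tank 2 never reaches <=4 within 15 steps

Answer: -1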